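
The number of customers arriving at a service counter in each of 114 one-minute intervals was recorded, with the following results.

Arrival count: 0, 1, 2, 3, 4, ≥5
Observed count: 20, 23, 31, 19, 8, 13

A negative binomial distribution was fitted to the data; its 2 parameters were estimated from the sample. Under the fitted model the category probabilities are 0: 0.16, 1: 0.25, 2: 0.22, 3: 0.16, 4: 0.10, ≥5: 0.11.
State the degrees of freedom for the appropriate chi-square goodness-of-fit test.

3

There are k = 6 categories and 2 parameters estimated from the data, so df = 6 − 1 − 2 = 3.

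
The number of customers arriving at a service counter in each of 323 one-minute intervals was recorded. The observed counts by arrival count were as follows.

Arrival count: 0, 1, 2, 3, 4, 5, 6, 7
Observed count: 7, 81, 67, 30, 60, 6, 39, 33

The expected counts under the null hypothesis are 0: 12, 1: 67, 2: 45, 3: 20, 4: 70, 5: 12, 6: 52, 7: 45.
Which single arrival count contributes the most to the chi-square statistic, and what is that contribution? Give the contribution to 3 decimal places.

2, 10.756

cat         O        E   (O−E)²/E
0           7       12     2.0833
1          81       67     2.9254
2          67       45    10.7556
3          30       20     5.0000
4          60       70     1.4286
5           6       12     3.0000
6          39       52     3.2500
7          33       45     3.2000
The largest term is for 2: 10.756.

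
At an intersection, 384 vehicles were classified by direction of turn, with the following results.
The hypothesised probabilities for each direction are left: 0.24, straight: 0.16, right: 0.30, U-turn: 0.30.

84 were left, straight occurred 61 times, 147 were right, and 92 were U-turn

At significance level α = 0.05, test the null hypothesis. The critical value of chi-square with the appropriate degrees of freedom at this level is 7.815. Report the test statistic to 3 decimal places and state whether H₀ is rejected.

Expected counts E_i = n·p_i: 384×0.24 = 92.16, 384×0.16 = 61.44, 384×0.30 = 115.2, 384×0.30 = 115.2.
left: (84 − 92.16)²/92.16 = 66.5856/92.16 = 0.7225
straight: (61 − 61.44)²/61.44 = 0.1936/61.44 = 0.0032
right: (147 − 115.2)²/115.2 = 1011.24/115.2 = 8.7781
U-turn: (92 − 115.2)²/115.2 = 538.24/115.2 = 4.6722
Sum = 14.176
df = 3. Since 14.176 > 7.815, we reject H₀.

14.176; reject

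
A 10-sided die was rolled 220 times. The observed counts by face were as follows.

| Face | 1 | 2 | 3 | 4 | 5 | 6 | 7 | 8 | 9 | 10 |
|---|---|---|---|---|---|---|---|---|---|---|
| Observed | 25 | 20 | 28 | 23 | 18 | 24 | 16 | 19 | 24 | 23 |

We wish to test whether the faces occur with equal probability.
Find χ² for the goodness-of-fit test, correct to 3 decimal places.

Expected count for each of the 10 categories: 220/10 = 22.
cat         O        E   (O−E)²/E
1          25       22     0.4091
2          20       22     0.1818
3          28       22     1.6364
4          23       22     0.0455
5          18       22     0.7273
6          24       22     0.1818
7          16       22     1.6364
8          19       22     0.4091
9          24       22     0.1818
10         23       22     0.0455
Sum = 5.455

5.455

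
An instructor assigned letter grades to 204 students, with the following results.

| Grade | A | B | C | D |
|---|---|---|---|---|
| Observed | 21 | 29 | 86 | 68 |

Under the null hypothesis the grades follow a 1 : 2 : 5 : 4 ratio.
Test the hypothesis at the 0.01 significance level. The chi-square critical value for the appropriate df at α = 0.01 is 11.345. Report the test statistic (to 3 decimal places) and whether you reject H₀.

1.688; do not reject

Ratio total = 12. Expected counts: 204×1/12 = 17, 204×2/12 = 34, 204×5/12 = 85, 204×4/12 = 68.
A: (21 − 17)²/17 = 16/17 = 0.9412
B: (29 − 34)²/34 = 25/34 = 0.7353
C: (86 − 85)²/85 = 1/85 = 0.0118
D: (68 − 68)²/68 = 0/68 = 0.0000
Sum = 1.688
df = 3. Since 1.688 < 11.345, we do not reject H₀.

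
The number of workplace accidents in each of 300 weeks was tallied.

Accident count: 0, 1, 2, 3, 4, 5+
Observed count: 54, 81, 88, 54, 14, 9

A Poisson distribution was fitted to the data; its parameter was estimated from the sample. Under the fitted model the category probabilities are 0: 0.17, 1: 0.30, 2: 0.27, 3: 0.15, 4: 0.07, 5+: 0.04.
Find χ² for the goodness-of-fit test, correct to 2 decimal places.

6.56

Expected counts E_i = n·p_i: 300×0.17 = 51, 300×0.30 = 90, 300×0.27 = 81, 300×0.15 = 45, 300×0.07 = 21, 300×0.04 = 12.
χ² = (54−51)²/51 + (81−90)²/90 + (88−81)²/81 + (54−45)²/45 + (14−21)²/21 + (9−12)²/12
   = 0.176 + 0.900 + 0.605 + 1.800 + 2.333 + 0.750
Sum = 6.56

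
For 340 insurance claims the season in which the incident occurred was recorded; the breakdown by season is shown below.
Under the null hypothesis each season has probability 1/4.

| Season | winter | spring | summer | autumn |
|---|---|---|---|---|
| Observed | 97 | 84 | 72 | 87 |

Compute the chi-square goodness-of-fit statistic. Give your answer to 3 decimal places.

3.741

Under H₀ each category has probability 1/4, so each expected count is 340/4 = 85.
cat         O        E   (O−E)²/E
winter     97       85     1.6941
spring     84       85     0.0118
summer     72       85     1.9882
autumn     87       85     0.0471
Sum = 3.741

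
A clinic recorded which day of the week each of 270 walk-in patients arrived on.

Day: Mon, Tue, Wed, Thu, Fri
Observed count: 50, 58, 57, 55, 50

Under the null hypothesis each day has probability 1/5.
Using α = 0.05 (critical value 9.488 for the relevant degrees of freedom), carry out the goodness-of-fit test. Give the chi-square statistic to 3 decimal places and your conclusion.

Expected count for each of the 5 categories: 270/5 = 54.
cat         O        E   (O−E)²/E
Mon        50       54     0.2963
Tue        58       54     0.2963
Wed        57       54     0.1667
Thu        55       54     0.0185
Fri        50       54     0.2963
Sum = 1.074
df = 4. Since 1.074 < 9.488, we do not reject H₀.

1.074; do not reject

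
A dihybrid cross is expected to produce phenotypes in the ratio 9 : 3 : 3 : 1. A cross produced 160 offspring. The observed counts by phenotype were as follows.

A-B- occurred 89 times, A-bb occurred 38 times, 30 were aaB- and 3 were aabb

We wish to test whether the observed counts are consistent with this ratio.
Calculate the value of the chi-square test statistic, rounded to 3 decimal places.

7.044

Ratio total = 16. Expected counts: 160×9/16 = 90, 160×3/16 = 30, 160×3/16 = 30, 160×1/16 = 10.
A-B-: (89 − 90)²/90 = 1/90 = 0.0111
A-bb: (38 − 30)²/30 = 64/30 = 2.1333
aaB-: (30 − 30)²/30 = 0/30 = 0.0000
aabb: (3 − 10)²/10 = 49/10 = 4.9000
Sum = 7.044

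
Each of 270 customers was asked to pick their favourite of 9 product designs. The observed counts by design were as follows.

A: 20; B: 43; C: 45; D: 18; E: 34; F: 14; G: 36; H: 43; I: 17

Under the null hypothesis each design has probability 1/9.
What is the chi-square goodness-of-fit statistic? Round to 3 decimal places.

Expected count for each of the 9 categories: 270/9 = 30.
A: (20 − 30)²/30 = 100/30 = 3.3333
B: (43 − 30)²/30 = 169/30 = 5.6333
C: (45 − 30)²/30 = 225/30 = 7.5000
D: (18 − 30)²/30 = 144/30 = 4.8000
E: (34 − 30)²/30 = 16/30 = 0.5333
F: (14 − 30)²/30 = 256/30 = 8.5333
G: (36 − 30)²/30 = 36/30 = 1.2000
H: (43 − 30)²/30 = 169/30 = 5.6333
I: (17 − 30)²/30 = 169/30 = 5.6333
Sum = 42.800

42.800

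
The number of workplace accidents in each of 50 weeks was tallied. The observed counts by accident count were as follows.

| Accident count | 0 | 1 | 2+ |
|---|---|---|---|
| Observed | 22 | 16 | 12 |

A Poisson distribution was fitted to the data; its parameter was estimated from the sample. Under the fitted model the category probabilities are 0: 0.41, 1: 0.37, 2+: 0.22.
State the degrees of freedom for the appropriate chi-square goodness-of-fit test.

There are k = 3 categories and 1 parameter estimated from the data, so df = 3 − 1 − 1 = 1.

1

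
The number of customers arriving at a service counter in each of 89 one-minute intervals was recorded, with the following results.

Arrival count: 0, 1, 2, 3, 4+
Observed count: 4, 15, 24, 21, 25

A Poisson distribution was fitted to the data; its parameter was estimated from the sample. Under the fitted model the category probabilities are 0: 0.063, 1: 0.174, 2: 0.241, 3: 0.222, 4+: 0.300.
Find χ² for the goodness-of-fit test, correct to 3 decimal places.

0.966

Expected counts E_i = n·p_i: 89×0.063 = 5.607, 89×0.174 = 15.486, 89×0.241 = 21.449, 89×0.222 = 19.758, 89×0.300 = 26.7.
χ² = (4−5.607)²/5.607 + (15−15.486)²/15.486 + (24−21.449)²/21.449 + (21−19.758)²/19.758 + (25−26.7)²/26.7
   = 0.4606 + 0.0153 + 0.3034 + 0.0781 + 0.1082
Sum = 0.966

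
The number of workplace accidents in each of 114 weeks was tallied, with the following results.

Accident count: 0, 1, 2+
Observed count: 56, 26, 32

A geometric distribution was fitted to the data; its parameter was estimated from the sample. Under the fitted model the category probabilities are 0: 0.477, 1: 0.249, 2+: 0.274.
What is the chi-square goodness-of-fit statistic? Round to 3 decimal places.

Expected counts E_i = n·p_i: 114×0.477 = 54.378, 114×0.249 = 28.386, 114×0.274 = 31.236.
0: (56 − 54.378)²/54.378 = 2.630884/54.378 = 0.0484
1: (26 − 28.386)²/28.386 = 5.692996/28.386 = 0.2006
2+: (32 − 31.236)²/31.236 = 0.583696/31.236 = 0.0187
Sum = 0.268

0.268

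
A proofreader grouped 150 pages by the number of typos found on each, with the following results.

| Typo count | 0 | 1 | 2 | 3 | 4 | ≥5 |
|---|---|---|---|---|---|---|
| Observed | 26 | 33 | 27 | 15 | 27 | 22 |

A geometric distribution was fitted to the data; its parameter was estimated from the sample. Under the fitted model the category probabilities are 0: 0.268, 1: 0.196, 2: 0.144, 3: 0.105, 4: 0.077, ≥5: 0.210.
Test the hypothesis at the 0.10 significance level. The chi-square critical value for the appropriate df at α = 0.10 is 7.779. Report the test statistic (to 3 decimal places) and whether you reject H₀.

30.374; reject

Expected counts E_i = n·p_i: 150×0.268 = 40.2, 150×0.196 = 29.4, 150×0.144 = 21.6, 150×0.105 = 15.75, 150×0.077 = 11.55, 150×0.210 = 31.5.
0: (26 − 40.2)²/40.2 = 201.64/40.2 = 5.0159
1: (33 − 29.4)²/29.4 = 12.96/29.4 = 0.4408
2: (27 − 21.6)²/21.6 = 29.16/21.6 = 1.3500
3: (15 − 15.75)²/15.75 = 0.5625/15.75 = 0.0357
4: (27 − 11.55)²/11.55 = 238.7025/11.55 = 20.6669
≥5: (22 − 31.5)²/31.5 = 90.25/31.5 = 2.8651
Sum = 30.374
df = 4. Since 30.374 > 7.779, we reject H₀.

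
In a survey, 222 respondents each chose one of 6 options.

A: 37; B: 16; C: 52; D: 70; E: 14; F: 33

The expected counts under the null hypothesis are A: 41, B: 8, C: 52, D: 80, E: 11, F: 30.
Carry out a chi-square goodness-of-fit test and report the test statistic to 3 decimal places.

10.758

χ² = (37−41)²/41 + (16−8)²/8 + (52−52)²/52 + (70−80)²/80 + (14−11)²/11 + (33−30)²/30
   = 0.3902 + 8.0000 + 0.0000 + 1.2500 + 0.8182 + 0.3000
Sum = 10.758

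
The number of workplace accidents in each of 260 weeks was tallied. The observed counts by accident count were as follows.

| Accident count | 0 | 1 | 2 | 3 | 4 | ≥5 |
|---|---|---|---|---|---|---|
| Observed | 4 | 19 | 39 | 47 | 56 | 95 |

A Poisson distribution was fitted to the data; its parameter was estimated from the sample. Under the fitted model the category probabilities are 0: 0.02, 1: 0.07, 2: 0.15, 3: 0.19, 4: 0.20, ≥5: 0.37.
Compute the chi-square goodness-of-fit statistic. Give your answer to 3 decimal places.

0.751

Expected counts E_i = n·p_i: 260×0.02 = 5.2, 260×0.07 = 18.2, 260×0.15 = 39, 260×0.19 = 49.4, 260×0.20 = 52, 260×0.37 = 96.2.
χ² = (4−5.2)²/5.2 + (19−18.2)²/18.2 + (39−39)²/39 + (47−49.4)²/49.4 + (56−52)²/52 + (95−96.2)²/96.2
   = 0.2769 + 0.0352 + 0.0000 + 0.1166 + 0.3077 + 0.0150
Sum = 0.751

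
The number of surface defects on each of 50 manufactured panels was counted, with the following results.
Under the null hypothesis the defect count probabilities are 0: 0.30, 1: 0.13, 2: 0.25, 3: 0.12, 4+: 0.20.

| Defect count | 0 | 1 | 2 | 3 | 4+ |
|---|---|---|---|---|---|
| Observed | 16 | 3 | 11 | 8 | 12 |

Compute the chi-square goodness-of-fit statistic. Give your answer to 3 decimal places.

Expected counts E_i = n·p_i: 50×0.30 = 15, 50×0.13 = 6.5, 50×0.25 = 12.5, 50×0.12 = 6, 50×0.20 = 10.
χ² = (16−15)²/15 + (3−6.5)²/6.5 + (11−12.5)²/12.5 + (8−6)²/6 + (12−10)²/10
   = 0.0667 + 1.8846 + 0.1800 + 0.6667 + 0.4000
Sum = 3.198

3.198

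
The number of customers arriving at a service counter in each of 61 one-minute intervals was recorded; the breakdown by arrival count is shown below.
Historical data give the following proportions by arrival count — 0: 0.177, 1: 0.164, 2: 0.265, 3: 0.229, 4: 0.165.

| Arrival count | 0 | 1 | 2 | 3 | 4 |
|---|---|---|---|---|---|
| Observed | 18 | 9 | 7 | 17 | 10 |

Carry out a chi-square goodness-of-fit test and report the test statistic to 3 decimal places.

10.760

Expected counts E_i = n·p_i: 61×0.177 = 10.797, 61×0.164 = 10.004, 61×0.265 = 16.165, 61×0.229 = 13.969, 61×0.165 = 10.065.
cat         O        E   (O−E)²/E
0          18   10.797     4.8053
1           9   10.004     0.1008
2           7   16.165     5.1962
3          17   13.969     0.6577
4          10   10.065     0.0004
Sum = 10.760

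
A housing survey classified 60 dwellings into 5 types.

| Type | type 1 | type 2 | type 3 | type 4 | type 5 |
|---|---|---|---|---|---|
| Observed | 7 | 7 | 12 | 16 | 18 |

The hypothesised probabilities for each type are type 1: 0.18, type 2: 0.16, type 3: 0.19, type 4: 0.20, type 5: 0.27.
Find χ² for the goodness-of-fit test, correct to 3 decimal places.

3.606

Expected counts E_i = n·p_i: 60×0.18 = 10.8, 60×0.16 = 9.6, 60×0.19 = 11.4, 60×0.20 = 12, 60×0.27 = 16.2.
χ² = (7−10.8)²/10.8 + (7−9.6)²/9.6 + (12−11.4)²/11.4 + (16−12)²/12 + (18−16.2)²/16.2
   = 1.3370 + 0.7042 + 0.0316 + 1.3333 + 0.2000
Sum = 3.606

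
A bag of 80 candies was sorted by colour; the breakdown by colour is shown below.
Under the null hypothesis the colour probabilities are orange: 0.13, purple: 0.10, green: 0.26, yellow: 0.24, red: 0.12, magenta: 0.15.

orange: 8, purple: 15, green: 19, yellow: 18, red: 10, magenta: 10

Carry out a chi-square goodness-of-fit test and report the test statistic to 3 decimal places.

Expected counts E_i = n·p_i: 80×0.13 = 10.4, 80×0.10 = 8, 80×0.26 = 20.8, 80×0.24 = 19.2, 80×0.12 = 9.6, 80×0.15 = 12.
orange: (8 − 10.4)²/10.4 = 5.76/10.4 = 0.5538
purple: (15 − 8)²/8 = 49/8 = 6.1250
green: (19 − 20.8)²/20.8 = 3.24/20.8 = 0.1558
yellow: (18 − 19.2)²/19.2 = 1.44/19.2 = 0.0750
red: (10 − 9.6)²/9.6 = 0.16/9.6 = 0.0167
magenta: (10 − 12)²/12 = 4/12 = 0.3333
Sum = 7.260

7.260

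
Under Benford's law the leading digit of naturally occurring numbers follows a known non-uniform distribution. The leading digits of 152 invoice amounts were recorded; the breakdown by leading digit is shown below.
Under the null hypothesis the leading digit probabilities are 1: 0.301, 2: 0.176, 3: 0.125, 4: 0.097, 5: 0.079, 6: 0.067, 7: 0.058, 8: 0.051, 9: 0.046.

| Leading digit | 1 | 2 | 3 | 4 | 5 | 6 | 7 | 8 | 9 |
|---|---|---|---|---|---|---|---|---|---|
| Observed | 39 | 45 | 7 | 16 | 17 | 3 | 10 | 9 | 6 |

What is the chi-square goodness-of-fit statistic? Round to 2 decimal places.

28.77

Expected counts E_i = n·p_i: 152×0.301 = 45.752, 152×0.176 = 26.752, 152×0.125 = 19, 152×0.097 = 14.744, 152×0.079 = 12.008, 152×0.067 = 10.184, 152×0.058 = 8.816, 152×0.051 = 7.752, 152×0.046 = 6.992.
1: (39 − 45.752)²/45.752 = 45.589504/45.752 = 0.996
2: (45 − 26.752)²/26.752 = 332.989504/26.752 = 12.447
3: (7 − 19)²/19 = 144/19 = 7.579
4: (16 − 14.744)²/14.744 = 1.577536/14.744 = 0.107
5: (17 − 12.008)²/12.008 = 24.920064/12.008 = 2.075
6: (3 − 10.184)²/10.184 = 51.609856/10.184 = 5.068
7: (10 − 8.816)²/8.816 = 1.401856/8.816 = 0.159
8: (9 − 7.752)²/7.752 = 1.557504/7.752 = 0.201
9: (6 − 6.992)²/6.992 = 0.984064/6.992 = 0.141
Sum = 28.77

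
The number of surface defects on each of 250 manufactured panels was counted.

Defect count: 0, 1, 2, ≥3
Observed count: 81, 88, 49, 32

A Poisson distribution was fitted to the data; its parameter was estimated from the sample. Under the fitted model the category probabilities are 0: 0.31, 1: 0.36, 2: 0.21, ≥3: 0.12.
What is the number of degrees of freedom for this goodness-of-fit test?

2

There are k = 4 categories and 1 parameter estimated from the data, so df = 4 − 1 − 1 = 2.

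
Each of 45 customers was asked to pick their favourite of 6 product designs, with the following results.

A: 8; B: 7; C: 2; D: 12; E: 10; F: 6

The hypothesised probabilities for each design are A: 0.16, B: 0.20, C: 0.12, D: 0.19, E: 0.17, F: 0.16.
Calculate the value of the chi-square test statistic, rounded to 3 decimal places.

Expected counts E_i = n·p_i: 45×0.16 = 7.2, 45×0.20 = 9, 45×0.12 = 5.4, 45×0.19 = 8.55, 45×0.17 = 7.65, 45×0.16 = 7.2.
χ² = (8−7.2)²/7.2 + (7−9)²/9 + (2−5.4)²/5.4 + (12−8.55)²/8.55 + (10−7.65)²/7.65 + (6−7.2)²/7.2
   = 0.0889 + 0.4444 + 2.1407 + 1.3921 + 0.7219 + 0.2000
Sum = 4.988

4.988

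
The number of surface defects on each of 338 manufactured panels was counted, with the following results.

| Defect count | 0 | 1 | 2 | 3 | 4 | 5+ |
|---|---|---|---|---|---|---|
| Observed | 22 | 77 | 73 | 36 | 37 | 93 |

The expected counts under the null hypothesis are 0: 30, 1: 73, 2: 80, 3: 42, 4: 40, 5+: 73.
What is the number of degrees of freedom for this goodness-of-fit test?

There are k = 6 categories and no parameters were estimated from the data, so df = 6 − 1 = 5.

5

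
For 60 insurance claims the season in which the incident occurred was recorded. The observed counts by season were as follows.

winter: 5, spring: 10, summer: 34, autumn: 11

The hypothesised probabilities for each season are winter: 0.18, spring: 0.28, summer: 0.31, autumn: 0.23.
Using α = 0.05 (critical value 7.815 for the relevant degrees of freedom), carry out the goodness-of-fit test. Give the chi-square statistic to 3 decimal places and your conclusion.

Expected counts E_i = n·p_i: 60×0.18 = 10.8, 60×0.28 = 16.8, 60×0.31 = 18.6, 60×0.23 = 13.8.
winter: (5 − 10.8)²/10.8 = 33.64/10.8 = 3.1148
spring: (10 − 16.8)²/16.8 = 46.24/16.8 = 2.7524
summer: (34 − 18.6)²/18.6 = 237.16/18.6 = 12.7505
autumn: (11 − 13.8)²/13.8 = 7.84/13.8 = 0.5681
Sum = 19.186
df = 3. Since 19.186 > 7.815, we reject H₀.

19.186; reject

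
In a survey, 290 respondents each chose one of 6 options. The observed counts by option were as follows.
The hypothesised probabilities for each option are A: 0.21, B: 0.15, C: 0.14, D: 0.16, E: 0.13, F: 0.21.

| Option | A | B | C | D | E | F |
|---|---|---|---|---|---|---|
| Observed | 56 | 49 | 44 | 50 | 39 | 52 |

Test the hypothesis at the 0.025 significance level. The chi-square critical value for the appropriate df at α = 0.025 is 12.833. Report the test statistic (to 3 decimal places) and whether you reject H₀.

Expected counts E_i = n·p_i: 290×0.21 = 60.9, 290×0.15 = 43.5, 290×0.14 = 40.6, 290×0.16 = 46.4, 290×0.13 = 37.7, 290×0.21 = 60.9.
A: (56 − 60.9)²/60.9 = 24.01/60.9 = 0.3943
B: (49 − 43.5)²/43.5 = 30.25/43.5 = 0.6954
C: (44 − 40.6)²/40.6 = 11.56/40.6 = 0.2847
D: (50 − 46.4)²/46.4 = 12.96/46.4 = 0.2793
E: (39 − 37.7)²/37.7 = 1.69/37.7 = 0.0448
F: (52 − 60.9)²/60.9 = 79.21/60.9 = 1.3007
Sum = 2.999
df = 5. Since 2.999 < 12.833, we do not reject H₀.

2.999; do not reject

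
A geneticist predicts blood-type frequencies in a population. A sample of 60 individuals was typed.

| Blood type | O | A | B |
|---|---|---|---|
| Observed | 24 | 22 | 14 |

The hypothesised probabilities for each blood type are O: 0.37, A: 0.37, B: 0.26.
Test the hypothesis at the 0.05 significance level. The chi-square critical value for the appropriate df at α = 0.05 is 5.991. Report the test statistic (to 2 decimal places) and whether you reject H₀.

0.31; do not reject

Expected counts E_i = n·p_i: 60×0.37 = 22.2, 60×0.37 = 22.2, 60×0.26 = 15.6.
χ² = (24−22.2)²/22.2 + (22−22.2)²/22.2 + (14−15.6)²/15.6
   = 0.146 + 0.002 + 0.164
Sum = 0.31
df = 2. Since 0.31 < 5.991, we do not reject H₀.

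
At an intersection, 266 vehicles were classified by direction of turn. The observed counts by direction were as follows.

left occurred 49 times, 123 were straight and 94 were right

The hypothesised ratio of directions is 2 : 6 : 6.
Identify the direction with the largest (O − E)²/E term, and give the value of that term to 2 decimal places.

Ratio total = 14. Expected counts: 266×2/14 = 38, 266×6/14 = 114, 266×6/14 = 114.
cat           O        E   (O−E)²/E
left         49       38      3.184
straight    123      114      0.711
right        94      114      3.509
The largest term is for right: 3.51.

right, 3.51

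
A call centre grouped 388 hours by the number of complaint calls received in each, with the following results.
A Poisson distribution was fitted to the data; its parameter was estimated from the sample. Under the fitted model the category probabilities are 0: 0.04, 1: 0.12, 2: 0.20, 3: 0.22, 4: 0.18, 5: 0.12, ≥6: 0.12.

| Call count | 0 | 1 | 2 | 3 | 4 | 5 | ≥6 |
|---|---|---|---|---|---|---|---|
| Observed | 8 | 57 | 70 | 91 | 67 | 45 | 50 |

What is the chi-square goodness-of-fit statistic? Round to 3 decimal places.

7.524

Expected counts E_i = n·p_i: 388×0.04 = 15.52, 388×0.12 = 46.56, 388×0.20 = 77.6, 388×0.22 = 85.36, 388×0.18 = 69.84, 388×0.12 = 46.56, 388×0.12 = 46.56.
0: (8 − 15.52)²/15.52 = 56.5504/15.52 = 3.6437
1: (57 − 46.56)²/46.56 = 108.9936/46.56 = 2.3409
2: (70 − 77.6)²/77.6 = 57.76/77.6 = 0.7443
3: (91 − 85.36)²/85.36 = 31.8096/85.36 = 0.3727
4: (67 − 69.84)²/69.84 = 8.0656/69.84 = 0.1155
5: (45 − 46.56)²/46.56 = 2.4336/46.56 = 0.0523
≥6: (50 − 46.56)²/46.56 = 11.8336/46.56 = 0.2542
Sum = 7.524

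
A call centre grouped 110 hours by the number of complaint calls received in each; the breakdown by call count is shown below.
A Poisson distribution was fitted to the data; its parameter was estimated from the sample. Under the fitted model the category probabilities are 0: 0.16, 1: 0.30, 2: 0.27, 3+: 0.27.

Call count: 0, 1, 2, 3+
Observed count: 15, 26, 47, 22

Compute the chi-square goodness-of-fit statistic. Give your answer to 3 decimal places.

Expected counts E_i = n·p_i: 110×0.16 = 17.6, 110×0.30 = 33, 110×0.27 = 29.7, 110×0.27 = 29.7.
cat         O        E   (O−E)²/E
0          15     17.6     0.3841
1          26       33     1.4848
2          47     29.7    10.0771
3+         22     29.7     1.9963
Sum = 13.942

13.942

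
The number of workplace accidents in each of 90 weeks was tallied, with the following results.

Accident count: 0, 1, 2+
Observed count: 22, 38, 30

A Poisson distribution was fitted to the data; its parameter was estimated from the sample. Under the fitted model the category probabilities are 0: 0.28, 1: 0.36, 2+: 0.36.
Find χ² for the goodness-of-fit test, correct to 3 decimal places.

1.552

Expected counts E_i = n·p_i: 90×0.28 = 25.2, 90×0.36 = 32.4, 90×0.36 = 32.4.
cat         O        E   (O−E)²/E
0          22     25.2     0.4063
1          38     32.4     0.9679
2+         30     32.4     0.1778
Sum = 1.552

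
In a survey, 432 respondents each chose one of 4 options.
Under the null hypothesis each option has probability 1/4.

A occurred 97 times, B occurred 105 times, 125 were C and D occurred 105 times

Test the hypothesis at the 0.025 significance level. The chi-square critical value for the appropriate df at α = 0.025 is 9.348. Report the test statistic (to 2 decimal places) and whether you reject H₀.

Expected count for each of the 4 categories: 432/4 = 108.
A: (97 − 108)²/108 = 121/108 = 1.120
B: (105 − 108)²/108 = 9/108 = 0.083
C: (125 − 108)²/108 = 289/108 = 2.676
D: (105 − 108)²/108 = 9/108 = 0.083
Sum = 3.96
df = 3. Since 3.96 < 9.348, we do not reject H₀.

3.96; do not reject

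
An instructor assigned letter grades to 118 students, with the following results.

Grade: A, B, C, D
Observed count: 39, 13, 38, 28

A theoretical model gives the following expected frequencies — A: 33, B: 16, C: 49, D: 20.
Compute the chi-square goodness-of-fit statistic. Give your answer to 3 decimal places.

χ² = (39−33)²/33 + (13−16)²/16 + (38−49)²/49 + (28−20)²/20
   = 1.0909 + 0.5625 + 2.4694 + 3.2000
Sum = 7.323

7.323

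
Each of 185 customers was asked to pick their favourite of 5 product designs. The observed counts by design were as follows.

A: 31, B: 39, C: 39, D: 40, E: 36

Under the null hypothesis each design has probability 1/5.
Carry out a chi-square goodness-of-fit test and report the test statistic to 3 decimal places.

1.459

Expected count for each of the 5 categories: 185/5 = 37.
A: (31 − 37)²/37 = 36/37 = 0.9730
B: (39 − 37)²/37 = 4/37 = 0.1081
C: (39 − 37)²/37 = 4/37 = 0.1081
D: (40 − 37)²/37 = 9/37 = 0.2432
E: (36 − 37)²/37 = 1/37 = 0.0270
Sum = 1.459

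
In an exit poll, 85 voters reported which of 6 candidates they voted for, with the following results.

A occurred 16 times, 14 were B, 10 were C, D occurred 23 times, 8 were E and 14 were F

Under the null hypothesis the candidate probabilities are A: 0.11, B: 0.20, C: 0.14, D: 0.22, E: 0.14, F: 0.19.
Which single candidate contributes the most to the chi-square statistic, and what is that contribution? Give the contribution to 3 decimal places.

Expected counts E_i = n·p_i: 85×0.11 = 9.35, 85×0.20 = 17, 85×0.14 = 11.9, 85×0.22 = 18.7, 85×0.14 = 11.9, 85×0.19 = 16.15.
cat         O        E   (O−E)²/E
A          16     9.35     4.7297
B          14       17     0.5294
C          10     11.9     0.3034
D          23     18.7     0.9888
E           8     11.9     1.2782
F          14    16.15     0.2862
The largest term is for A: 4.730.

A, 4.730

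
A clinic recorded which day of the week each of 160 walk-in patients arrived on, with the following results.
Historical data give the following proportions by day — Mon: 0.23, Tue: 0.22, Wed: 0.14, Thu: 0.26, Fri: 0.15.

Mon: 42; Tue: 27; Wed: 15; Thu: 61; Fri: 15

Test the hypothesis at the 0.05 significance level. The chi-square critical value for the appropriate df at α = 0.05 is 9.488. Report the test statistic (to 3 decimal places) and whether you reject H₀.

Expected counts E_i = n·p_i: 160×0.23 = 36.8, 160×0.22 = 35.2, 160×0.14 = 22.4, 160×0.26 = 41.6, 160×0.15 = 24.
χ² = (42−36.8)²/36.8 + (27−35.2)²/35.2 + (15−22.4)²/22.4 + (61−41.6)²/41.6 + (15−24)²/24
   = 0.7348 + 1.9102 + 2.4446 + 9.0471 + 3.3750
Sum = 17.512
df = 4. Since 17.512 > 9.488, we reject H₀.

17.512; reject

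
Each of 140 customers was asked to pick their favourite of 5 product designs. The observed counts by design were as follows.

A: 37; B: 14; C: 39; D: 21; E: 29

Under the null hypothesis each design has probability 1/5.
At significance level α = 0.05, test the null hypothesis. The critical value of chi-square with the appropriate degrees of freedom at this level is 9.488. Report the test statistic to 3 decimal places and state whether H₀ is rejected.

16.000; reject

Expected count for each of the 5 categories: 140/5 = 28.
A: (37 − 28)²/28 = 81/28 = 2.8929
B: (14 − 28)²/28 = 196/28 = 7.0000
C: (39 − 28)²/28 = 121/28 = 4.3214
D: (21 − 28)²/28 = 49/28 = 1.7500
E: (29 − 28)²/28 = 1/28 = 0.0357
Sum = 16.000
df = 4. Since 16.000 > 9.488, we reject H₀.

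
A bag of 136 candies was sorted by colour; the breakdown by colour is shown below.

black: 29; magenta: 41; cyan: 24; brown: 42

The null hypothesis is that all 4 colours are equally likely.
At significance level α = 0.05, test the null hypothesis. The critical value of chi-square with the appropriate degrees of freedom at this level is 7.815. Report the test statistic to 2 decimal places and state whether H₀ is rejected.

7.00; do not reject

Under H₀ each category has probability 1/4, so each expected count is 136/4 = 34.
χ² = (29−34)²/34 + (41−34)²/34 + (24−34)²/34 + (42−34)²/34
   = 0.735 + 1.441 + 2.941 + 1.882
Sum = 7.00
df = 3. Since 7.00 < 7.815, we do not reject H₀.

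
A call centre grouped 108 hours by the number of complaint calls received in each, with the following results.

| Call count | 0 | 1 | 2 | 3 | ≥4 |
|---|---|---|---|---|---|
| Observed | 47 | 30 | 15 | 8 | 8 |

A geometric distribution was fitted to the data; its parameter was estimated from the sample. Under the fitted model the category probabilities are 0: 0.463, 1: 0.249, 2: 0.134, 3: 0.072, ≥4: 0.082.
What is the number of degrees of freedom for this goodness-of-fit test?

3

There are k = 5 categories and 1 parameter estimated from the data, so df = 5 − 1 − 1 = 3.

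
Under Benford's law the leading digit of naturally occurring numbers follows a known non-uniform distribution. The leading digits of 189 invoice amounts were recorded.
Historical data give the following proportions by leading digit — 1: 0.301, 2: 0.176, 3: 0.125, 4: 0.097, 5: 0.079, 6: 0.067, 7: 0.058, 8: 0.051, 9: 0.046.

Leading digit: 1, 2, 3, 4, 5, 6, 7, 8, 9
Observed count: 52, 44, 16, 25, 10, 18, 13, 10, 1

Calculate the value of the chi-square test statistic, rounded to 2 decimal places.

Expected counts E_i = n·p_i: 189×0.301 = 56.889, 189×0.176 = 33.264, 189×0.125 = 23.625, 189×0.097 = 18.333, 189×0.079 = 14.931, 189×0.067 = 12.663, 189×0.058 = 10.962, 189×0.051 = 9.639, 189×0.046 = 8.694.
χ² = (52−56.889)²/56.889 + (44−33.264)²/33.264 + (16−23.625)²/23.625 + (25−18.333)²/18.333 + (10−14.931)²/14.931 + (18−12.663)²/12.663 + (13−10.962)²/10.962 + (10−9.639)²/9.639 + (1−8.694)²/8.694
   = 0.420 + 3.465 + 2.461 + 2.425 + 1.628 + 2.249 + 0.379 + 0.014 + 6.809
Sum = 19.85

19.85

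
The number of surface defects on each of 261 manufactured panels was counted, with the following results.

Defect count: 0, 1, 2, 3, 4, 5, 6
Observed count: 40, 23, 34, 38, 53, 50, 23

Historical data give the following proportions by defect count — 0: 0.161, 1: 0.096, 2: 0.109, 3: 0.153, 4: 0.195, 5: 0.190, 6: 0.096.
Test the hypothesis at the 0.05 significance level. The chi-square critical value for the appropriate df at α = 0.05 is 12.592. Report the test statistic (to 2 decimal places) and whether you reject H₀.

1.70; do not reject

Expected counts E_i = n·p_i: 261×0.161 = 42.021, 261×0.096 = 25.056, 261×0.109 = 28.449, 261×0.153 = 39.933, 261×0.195 = 50.895, 261×0.190 = 49.59, 261×0.096 = 25.056.
χ² = (40−42.021)²/42.021 + (23−25.056)²/25.056 + (34−28.449)²/28.449 + (38−39.933)²/39.933 + (53−50.895)²/50.895 + (50−49.59)²/49.59 + (23−25.056)²/25.056
   = 0.097 + 0.169 + 1.083 + 0.094 + 0.087 + 0.003 + 0.169
Sum = 1.70
df = 6. Since 1.70 < 12.592, we do not reject H₀.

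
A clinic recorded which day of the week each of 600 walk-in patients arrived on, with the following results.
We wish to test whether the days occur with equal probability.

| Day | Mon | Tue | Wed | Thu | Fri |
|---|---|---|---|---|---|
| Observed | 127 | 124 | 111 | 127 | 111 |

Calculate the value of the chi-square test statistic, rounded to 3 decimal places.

2.300

Expected count for each of the 5 categories: 600/5 = 120.
χ² = (127−120)²/120 + (124−120)²/120 + (111−120)²/120 + (127−120)²/120 + (111−120)²/120
   = 0.4083 + 0.1333 + 0.6750 + 0.4083 + 0.6750
Sum = 2.300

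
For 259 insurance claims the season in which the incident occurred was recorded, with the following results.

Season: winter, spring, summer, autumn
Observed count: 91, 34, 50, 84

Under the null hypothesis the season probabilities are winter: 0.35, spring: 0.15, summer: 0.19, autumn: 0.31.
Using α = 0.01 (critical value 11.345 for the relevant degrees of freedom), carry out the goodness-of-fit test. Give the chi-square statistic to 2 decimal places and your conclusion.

Expected counts E_i = n·p_i: 259×0.35 = 90.65, 259×0.15 = 38.85, 259×0.19 = 49.21, 259×0.31 = 80.29.
winter: (91 − 90.65)²/90.65 = 0.1225/90.65 = 0.001
spring: (34 − 38.85)²/38.85 = 23.5225/38.85 = 0.605
summer: (50 − 49.21)²/49.21 = 0.6241/49.21 = 0.013
autumn: (84 − 80.29)²/80.29 = 13.7641/80.29 = 0.171
Sum = 0.79
df = 3. Since 0.79 < 11.345, we do not reject H₀.

0.79; do not reject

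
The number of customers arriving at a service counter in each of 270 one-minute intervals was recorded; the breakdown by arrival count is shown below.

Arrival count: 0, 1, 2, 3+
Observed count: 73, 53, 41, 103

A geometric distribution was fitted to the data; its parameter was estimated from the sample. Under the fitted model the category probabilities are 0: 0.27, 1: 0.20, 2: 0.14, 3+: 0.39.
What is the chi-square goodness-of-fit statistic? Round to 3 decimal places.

Expected counts E_i = n·p_i: 270×0.27 = 72.9, 270×0.20 = 54, 270×0.14 = 37.8, 270×0.39 = 105.3.
cat         O        E   (O−E)²/E
0          73     72.9     0.0001
1          53       54     0.0185
2          41     37.8     0.2709
3+        103    105.3     0.0502
Sum = 0.340

0.340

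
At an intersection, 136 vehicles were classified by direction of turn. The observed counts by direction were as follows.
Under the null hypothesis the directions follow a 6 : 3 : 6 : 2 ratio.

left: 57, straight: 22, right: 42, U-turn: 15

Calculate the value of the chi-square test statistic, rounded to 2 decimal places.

2.67

Ratio total = 17. Expected counts: 136×6/17 = 48, 136×3/17 = 24, 136×6/17 = 48, 136×2/17 = 16.
cat           O        E   (O−E)²/E
left         57       48      1.688
straight     22       24      0.167
right        42       48      0.750
U-turn       15       16      0.063
Sum = 2.67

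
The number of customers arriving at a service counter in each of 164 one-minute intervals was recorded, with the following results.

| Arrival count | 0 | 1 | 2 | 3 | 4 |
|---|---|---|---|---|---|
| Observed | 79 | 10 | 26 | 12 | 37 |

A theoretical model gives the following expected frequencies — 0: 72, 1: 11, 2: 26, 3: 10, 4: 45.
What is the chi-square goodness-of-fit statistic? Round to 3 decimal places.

2.594

χ² = (79−72)²/72 + (10−11)²/11 + (26−26)²/26 + (12−10)²/10 + (37−45)²/45
   = 0.6806 + 0.0909 + 0.0000 + 0.4000 + 1.4222
Sum = 2.594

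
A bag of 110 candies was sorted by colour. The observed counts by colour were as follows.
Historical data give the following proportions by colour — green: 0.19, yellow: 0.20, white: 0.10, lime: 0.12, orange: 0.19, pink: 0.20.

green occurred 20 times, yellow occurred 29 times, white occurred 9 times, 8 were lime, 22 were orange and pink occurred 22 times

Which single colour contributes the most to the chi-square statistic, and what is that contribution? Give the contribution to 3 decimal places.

Expected counts E_i = n·p_i: 110×0.19 = 20.9, 110×0.20 = 22, 110×0.10 = 11, 110×0.12 = 13.2, 110×0.19 = 20.9, 110×0.20 = 22.
cat         O        E   (O−E)²/E
green      20     20.9     0.0388
yellow     29       22     2.2273
white       9       11     0.3636
lime        8     13.2     2.0485
orange     22     20.9     0.0579
pink       22       22     0.0000
The largest term is for yellow: 2.227.

yellow, 2.227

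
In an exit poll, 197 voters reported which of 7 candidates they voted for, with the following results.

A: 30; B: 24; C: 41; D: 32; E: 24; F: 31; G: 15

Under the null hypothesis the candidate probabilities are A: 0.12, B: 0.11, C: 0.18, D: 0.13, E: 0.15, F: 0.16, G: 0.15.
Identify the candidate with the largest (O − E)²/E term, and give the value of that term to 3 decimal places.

Expected counts E_i = n·p_i: 197×0.12 = 23.64, 197×0.11 = 21.67, 197×0.18 = 35.46, 197×0.13 = 25.61, 197×0.15 = 29.55, 197×0.16 = 31.52, 197×0.15 = 29.55.
χ² = (30−23.64)²/23.64 + (24−21.67)²/21.67 + (41−35.46)²/35.46 + (32−25.61)²/25.61 + (24−29.55)²/29.55 + (31−31.52)²/31.52 + (15−29.55)²/29.55
   = 1.7111 + 0.2505 + 0.8655 + 1.5944 + 1.0424 + 0.0086 + 7.1642
The largest term is for G: 7.164.

G, 7.164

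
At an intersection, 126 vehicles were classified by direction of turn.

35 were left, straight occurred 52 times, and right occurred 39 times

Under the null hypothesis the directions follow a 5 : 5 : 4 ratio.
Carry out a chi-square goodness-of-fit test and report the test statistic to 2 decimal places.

Ratio total = 14. Expected counts: 126×5/14 = 45, 126×5/14 = 45, 126×4/14 = 36.
χ² = (35−45)²/45 + (52−45)²/45 + (39−36)²/36
   = 2.222 + 1.089 + 0.250
Sum = 3.56

3.56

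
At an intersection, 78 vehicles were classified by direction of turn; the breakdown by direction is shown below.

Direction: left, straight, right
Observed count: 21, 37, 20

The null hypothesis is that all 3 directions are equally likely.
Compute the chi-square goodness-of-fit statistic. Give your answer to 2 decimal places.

Under H₀ each category has probability 1/3, so each expected count is 78/3 = 26.
χ² = (21−26)²/26 + (37−26)²/26 + (20−26)²/26
   = 0.962 + 4.654 + 1.385
Sum = 7.00

7.00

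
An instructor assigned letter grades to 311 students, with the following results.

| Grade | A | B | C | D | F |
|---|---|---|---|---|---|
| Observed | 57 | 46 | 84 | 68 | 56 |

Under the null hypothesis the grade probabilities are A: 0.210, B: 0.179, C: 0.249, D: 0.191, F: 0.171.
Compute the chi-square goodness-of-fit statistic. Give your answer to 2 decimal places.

Expected counts E_i = n·p_i: 311×0.210 = 65.31, 311×0.179 = 55.669, 311×0.249 = 77.439, 311×0.191 = 59.401, 311×0.171 = 53.181.
χ² = (57−65.31)²/65.31 + (46−55.669)²/55.669 + (84−77.439)²/77.439 + (68−59.401)²/59.401 + (56−53.181)²/53.181
   = 1.057 + 1.679 + 0.556 + 1.245 + 0.149
Sum = 4.69

4.69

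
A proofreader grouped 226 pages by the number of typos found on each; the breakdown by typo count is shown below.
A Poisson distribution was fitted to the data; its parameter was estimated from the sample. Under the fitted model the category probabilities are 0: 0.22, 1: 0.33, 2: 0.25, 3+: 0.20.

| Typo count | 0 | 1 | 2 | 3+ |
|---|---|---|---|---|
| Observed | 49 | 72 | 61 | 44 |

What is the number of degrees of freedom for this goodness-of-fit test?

2

There are k = 4 categories and 1 parameter estimated from the data, so df = 4 − 1 − 1 = 2.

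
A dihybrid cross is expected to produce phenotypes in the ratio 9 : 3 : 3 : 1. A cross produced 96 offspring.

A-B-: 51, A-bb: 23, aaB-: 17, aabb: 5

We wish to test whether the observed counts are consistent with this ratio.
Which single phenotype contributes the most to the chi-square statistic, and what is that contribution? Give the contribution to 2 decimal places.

A-bb, 1.39

Ratio total = 16. Expected counts: 96×9/16 = 54, 96×3/16 = 18, 96×3/16 = 18, 96×1/16 = 6.
χ² = (51−54)²/54 + (23−18)²/18 + (17−18)²/18 + (5−6)²/6
   = 0.167 + 1.389 + 0.056 + 0.167
The largest term is for A-bb: 1.39.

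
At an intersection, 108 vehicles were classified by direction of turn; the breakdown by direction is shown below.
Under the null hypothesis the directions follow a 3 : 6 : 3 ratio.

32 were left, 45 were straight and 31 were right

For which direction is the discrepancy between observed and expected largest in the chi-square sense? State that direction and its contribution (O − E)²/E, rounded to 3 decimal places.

straight, 1.500

Ratio total = 12. Expected counts: 108×3/12 = 27, 108×6/12 = 54, 108×3/12 = 27.
cat           O        E   (O−E)²/E
left         32       27     0.9259
straight     45       54     1.5000
right        31       27     0.5926
The largest term is for straight: 1.500.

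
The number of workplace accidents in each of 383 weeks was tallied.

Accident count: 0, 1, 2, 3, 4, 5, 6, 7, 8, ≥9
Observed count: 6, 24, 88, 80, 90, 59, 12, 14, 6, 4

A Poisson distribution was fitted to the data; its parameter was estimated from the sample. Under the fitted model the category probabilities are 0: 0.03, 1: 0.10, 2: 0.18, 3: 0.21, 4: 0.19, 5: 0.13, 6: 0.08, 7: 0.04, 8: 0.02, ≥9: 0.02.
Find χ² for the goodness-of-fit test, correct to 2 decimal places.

32.58

Expected counts E_i = n·p_i: 383×0.03 = 11.49, 383×0.10 = 38.3, 383×0.18 = 68.94, 383×0.21 = 80.43, 383×0.19 = 72.77, 383×0.13 = 49.79, 383×0.08 = 30.64, 383×0.04 = 15.32, 383×0.02 = 7.66, 383×0.02 = 7.66.
cat         O        E   (O−E)²/E
0           6    11.49      2.623
1          24     38.3      5.339
2          88    68.94      5.270
3          80    80.43      0.002
4          90    72.77      4.080
5          59    49.79      1.704
6          12    30.64     11.340
7          14    15.32      0.114
8           6     7.66      0.360
≥9          4     7.66      1.749
Sum = 32.58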